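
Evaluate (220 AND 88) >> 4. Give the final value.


Step 1: 220 & 88 = 88
Step 2: 88 >> 4 = 5

5


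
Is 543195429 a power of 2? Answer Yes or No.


0b100000011000001000000100100101. Multiple bits set => No

No


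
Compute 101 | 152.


0b1100101 | 0b10011000 = 0b11111101 = 253

253


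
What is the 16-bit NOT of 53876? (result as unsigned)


~0b1101001001110100 = 0b10110110001011 = 11659 (16-bit unsigned)

11659


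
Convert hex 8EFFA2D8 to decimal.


8EFFA2D8 hex = 2399118040 decimal

2399118040


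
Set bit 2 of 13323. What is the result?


13323 | (1 << 2) = 13323 | 4 = 13327

13327


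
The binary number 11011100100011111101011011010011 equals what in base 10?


11011100100011111101011011010011 in decimal = 3700414163

3700414163


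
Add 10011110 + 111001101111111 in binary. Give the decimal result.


10011110 + 111001101111111 = 111010000011101 = 29725

29725


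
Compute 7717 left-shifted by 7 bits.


0b1111000100101 << 7 = 0b11110001001010000000 = 987776

987776


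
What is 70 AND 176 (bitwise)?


0b1000110 & 0b10110000 = 0b0 = 0

0


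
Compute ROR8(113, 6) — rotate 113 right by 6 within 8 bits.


Rotate 0b1110001 right by 6 (8-bit) = 0b11000101 = 197

197


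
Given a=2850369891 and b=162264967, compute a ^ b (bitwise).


2850369891 ^ 162264967 = 2689517284

2689517284


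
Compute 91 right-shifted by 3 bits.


0b1011011 >> 3 = 0b1011 = 11

11


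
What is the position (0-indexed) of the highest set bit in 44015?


0b1010101111101111. Highest set bit at position 15

15


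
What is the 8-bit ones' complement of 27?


27 ^ 255 = 228

228


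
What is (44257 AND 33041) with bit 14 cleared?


Step 1: 44257 & 33041 = 32769
Step 2: 32769 & ~(1 << 14) = 32769

32769


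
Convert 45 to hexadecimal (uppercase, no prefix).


45 = 2D hex

2D


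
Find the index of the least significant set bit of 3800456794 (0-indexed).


0b11100010100001100101111001011010. Lowest set bit at position 1

1


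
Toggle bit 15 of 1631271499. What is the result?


1631271499 ^ (1 << 15) = 1631271499 ^ 32768 = 1631304267

1631304267


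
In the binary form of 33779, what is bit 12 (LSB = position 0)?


0b1000001111110011, position 12 = 0

0


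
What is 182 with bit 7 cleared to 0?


182 & ~(1 << 7) = 54

54


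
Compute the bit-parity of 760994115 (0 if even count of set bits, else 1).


0b101101010110111101100101000011 has 17 ones => parity 1

1


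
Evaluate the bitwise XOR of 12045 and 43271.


0b10111100001101 ^ 0b1010100100000111 = 0b1000011000001010 = 34314

34314


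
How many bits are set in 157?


0b10011101 has 5 set bits

5


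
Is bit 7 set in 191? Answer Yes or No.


0b10111111, bit 7 = 1. Yes

Yes


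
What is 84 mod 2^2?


84 & 3 = 0

0


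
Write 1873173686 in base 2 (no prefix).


1873173686 = 1101111101001100101110010110110 in binary

1101111101001100101110010110110


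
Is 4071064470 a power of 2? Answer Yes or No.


0b11110010101001111000001110010110. Multiple bits set => No

No


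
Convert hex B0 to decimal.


B0 hex = 176 decimal

176


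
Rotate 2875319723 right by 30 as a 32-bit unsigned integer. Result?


Rotate 0b10101011011000011110010110101011 right by 30 (32-bit) = 0b10101101100001111001011010101110 = 2911344302

2911344302


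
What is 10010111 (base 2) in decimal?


10010111 in decimal = 151

151


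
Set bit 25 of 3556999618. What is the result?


3556999618 | (1 << 25) = 3556999618 | 33554432 = 3590554050

3590554050


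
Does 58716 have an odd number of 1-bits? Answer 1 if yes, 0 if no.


0b1110010101011100 has 9 ones => parity 1

1


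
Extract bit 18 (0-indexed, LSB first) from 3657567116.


0b11011010000000100000101110001100, position 18 = 0

0


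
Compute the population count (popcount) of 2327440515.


0b10001010101110011110110010000011 has 16 set bits

16


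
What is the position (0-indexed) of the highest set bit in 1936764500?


0b1110011011100001010111001010100. Highest set bit at position 30

30


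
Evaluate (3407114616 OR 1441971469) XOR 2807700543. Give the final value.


Step 1: 3407114616 | 1441971469 = 3757505917
Step 2: 3757505917 ^ 2807700543 = 2024595778

2024595778


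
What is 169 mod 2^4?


169 & 15 = 9

9


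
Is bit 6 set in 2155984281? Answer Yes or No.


0b10000000100000011011010110011001, bit 6 = 0. No

No


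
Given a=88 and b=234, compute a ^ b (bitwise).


88 ^ 234 = 178

178


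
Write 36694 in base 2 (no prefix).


36694 = 1000111101010110 in binary

1000111101010110


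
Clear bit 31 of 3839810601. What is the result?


3839810601 & ~(1 << 31) = 1692326953

1692326953


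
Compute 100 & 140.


0b1100100 & 0b10001100 = 0b100 = 4

4


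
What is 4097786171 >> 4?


0b11110100001111110100000100111011 >> 4 = 0b1111010000111111010000010011 = 256111635

256111635


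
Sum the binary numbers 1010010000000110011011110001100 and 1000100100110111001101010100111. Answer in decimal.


1010010000000110011011110001100 + 1000100100110111001101010100111 = 10010110100111101101001000110011 = 2526990899

2526990899


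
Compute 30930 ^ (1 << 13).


30930 ^ (1 << 13) = 30930 ^ 8192 = 22738

22738


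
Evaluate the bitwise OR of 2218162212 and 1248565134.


0b10000100001101100111100000100100 | 0b1001010011010111001011110001110 = 0b11001110011111111111111110101110 = 3464495022

3464495022


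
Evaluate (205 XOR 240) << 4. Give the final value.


Step 1: 205 ^ 240 = 61
Step 2: 61 << 4 = 976

976


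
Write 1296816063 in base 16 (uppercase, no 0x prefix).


1296816063 = 4D4BD7BF hex

4D4BD7BF


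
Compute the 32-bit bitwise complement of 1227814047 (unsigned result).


~0b1001001001011101111010010011111 = 0b10110110110100010000101101100000 = 3067153248 (32-bit unsigned)

3067153248


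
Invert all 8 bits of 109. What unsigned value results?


109 ^ 255 = 146

146


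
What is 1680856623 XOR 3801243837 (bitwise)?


0b1100100001011111101011000101111 ^ 0b11100010100100100110000010111101 = 0b10000110101111011011011010010010 = 2260579986

2260579986


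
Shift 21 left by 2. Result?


0b10101 << 2 = 0b1010100 = 84

84


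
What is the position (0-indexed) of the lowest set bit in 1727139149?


0b1100110111100100000110101001101. Lowest set bit at position 0

0


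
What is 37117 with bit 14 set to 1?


37117 | (1 << 14) = 37117 | 16384 = 53501

53501


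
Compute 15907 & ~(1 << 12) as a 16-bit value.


15907 & ~(1 << 12) = 11811

11811


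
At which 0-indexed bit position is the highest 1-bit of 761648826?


0b101101011001011101011010111010. Highest set bit at position 29

29


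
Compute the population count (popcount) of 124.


0b1111100 has 5 set bits

5


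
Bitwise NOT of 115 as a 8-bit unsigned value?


~0b1110011 = 0b10001100 = 140 (8-bit unsigned)

140


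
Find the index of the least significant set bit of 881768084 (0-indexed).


0b110100100011101011011010010100. Lowest set bit at position 2

2


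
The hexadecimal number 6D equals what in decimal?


6D hex = 109 decimal

109


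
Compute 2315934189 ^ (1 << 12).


2315934189 ^ (1 << 12) = 2315934189 ^ 4096 = 2315930093

2315930093


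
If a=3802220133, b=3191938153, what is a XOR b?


3802220133 ^ 3191938153 = 1558206988

1558206988


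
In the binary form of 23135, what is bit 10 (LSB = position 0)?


0b101101001011111, position 10 = 0

0


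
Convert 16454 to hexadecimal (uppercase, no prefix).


16454 = 4046 hex

4046


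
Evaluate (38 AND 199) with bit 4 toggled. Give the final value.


Step 1: 38 & 199 = 6
Step 2: 6 ^ (1 << 4) = 6 ^ 16 = 22

22


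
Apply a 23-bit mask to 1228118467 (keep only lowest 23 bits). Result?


1228118467 & 8388607 = 3381699

3381699


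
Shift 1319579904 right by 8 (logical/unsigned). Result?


0b1001110101001110011000100000000 >> 8 = 0b10011101010011100110001 = 5154609

5154609


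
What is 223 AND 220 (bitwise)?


0b11011111 & 0b11011100 = 0b11011100 = 220

220


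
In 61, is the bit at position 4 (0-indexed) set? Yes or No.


0b111101, bit 4 = 1. Yes

Yes


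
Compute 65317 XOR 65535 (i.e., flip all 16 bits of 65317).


65317 ^ 65535 = 218

218


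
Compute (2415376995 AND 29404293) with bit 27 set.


Step 1: 2415376995 & 29404293 = 29403137
Step 2: 29403137 | (1 << 27) = 29403137 | 134217728 = 163620865

163620865


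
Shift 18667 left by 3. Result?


0b100100011101011 << 3 = 0b100100011101011000 = 149336

149336


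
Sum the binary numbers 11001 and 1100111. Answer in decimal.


11001 + 1100111 = 10000000 = 128

128


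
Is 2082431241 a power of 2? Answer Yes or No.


0b1111100000111110110000100001001. Multiple bits set => No

No


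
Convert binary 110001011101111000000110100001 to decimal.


110001011101111000000110100001 in decimal = 829915553

829915553


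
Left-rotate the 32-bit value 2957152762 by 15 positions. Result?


Rotate 0b10110000010000101001000111111010 left by 15 (32-bit) = 0b1001000111111010101100000100001 = 1224562721

1224562721


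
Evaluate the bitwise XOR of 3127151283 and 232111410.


0b10111010011001001000101010110011 ^ 0b1101110101011011110100110010 = 0b10110111101100010011011110000001 = 3081844609

3081844609


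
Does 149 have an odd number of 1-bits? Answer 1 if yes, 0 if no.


0b10010101 has 4 ones => parity 0

0


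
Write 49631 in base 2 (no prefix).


49631 = 1100000111011111 in binary

1100000111011111


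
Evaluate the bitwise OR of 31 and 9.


0b11111 | 0b1001 = 0b11111 = 31

31


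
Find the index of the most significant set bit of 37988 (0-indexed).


0b1001010001100100. Highest set bit at position 15

15


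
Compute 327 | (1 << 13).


327 | (1 << 13) = 327 | 8192 = 8519

8519


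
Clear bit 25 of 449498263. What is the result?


449498263 & ~(1 << 25) = 415943831

415943831


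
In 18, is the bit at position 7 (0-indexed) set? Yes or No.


0b10010, bit 7 = 0. No

No


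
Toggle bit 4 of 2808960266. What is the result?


2808960266 ^ (1 << 4) = 2808960266 ^ 16 = 2808960282

2808960282


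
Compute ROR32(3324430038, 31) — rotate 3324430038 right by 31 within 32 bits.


Rotate 0b11000110001001101100011011010110 right by 31 (32-bit) = 0b10001100010011011000110110101101 = 2353892781

2353892781


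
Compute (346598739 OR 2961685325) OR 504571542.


Step 1: 346598739 | 2961685325 = 3031416671
Step 2: 3031416671 | 504571542 = 3200237535

3200237535


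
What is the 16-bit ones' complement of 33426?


33426 ^ 65535 = 32109

32109


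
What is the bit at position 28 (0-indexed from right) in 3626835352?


0b11011000001011010001110110011000, position 28 = 1

1


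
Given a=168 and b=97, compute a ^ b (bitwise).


168 ^ 97 = 201

201


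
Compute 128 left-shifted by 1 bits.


0b10000000 << 1 = 0b100000000 = 256

256


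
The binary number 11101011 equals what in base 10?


11101011 in decimal = 235

235


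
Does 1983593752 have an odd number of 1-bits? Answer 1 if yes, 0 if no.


0b1110110001110110011110100011000 has 17 ones => parity 1

1


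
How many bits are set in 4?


0b100 has 1 set bits

1


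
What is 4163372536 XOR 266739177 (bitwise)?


0b11111000001010000000010111111000 ^ 0b1111111001100001110111101001 = 0b11110111110011100001100000010001 = 4157478929

4157478929


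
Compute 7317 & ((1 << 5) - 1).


7317 & 31 = 21

21


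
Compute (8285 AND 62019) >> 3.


Step 1: 8285 & 62019 = 8257
Step 2: 8257 >> 3 = 1032

1032


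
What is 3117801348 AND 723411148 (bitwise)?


0b10111001110101011101111110000100 & 0b101011000111100110000011001100 = 0b101001000101000100000010000100 = 689193092

689193092


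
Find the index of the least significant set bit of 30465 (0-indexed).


0b111011100000001. Lowest set bit at position 0

0


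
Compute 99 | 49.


0b1100011 | 0b110001 = 0b1110011 = 115

115


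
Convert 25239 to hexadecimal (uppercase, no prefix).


25239 = 6297 hex

6297


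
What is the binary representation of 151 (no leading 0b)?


151 = 10010111 in binary

10010111


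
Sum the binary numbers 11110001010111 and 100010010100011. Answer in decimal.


11110001010111 + 100010010100011 = 1000000011111010 = 33018

33018


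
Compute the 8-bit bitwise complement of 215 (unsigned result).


~0b11010111 = 0b101000 = 40 (8-bit unsigned)

40


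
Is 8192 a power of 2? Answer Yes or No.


0b10000000000000. Only one bit set => Yes

Yes


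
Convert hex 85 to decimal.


85 hex = 133 decimal

133


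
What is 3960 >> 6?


0b111101111000 >> 6 = 0b111101 = 61

61


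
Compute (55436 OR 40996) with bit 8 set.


Step 1: 55436 | 40996 = 63660
Step 2: 63660 | (1 << 8) = 63660 | 256 = 63916

63916


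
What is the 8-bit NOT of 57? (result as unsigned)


~0b111001 = 0b11000110 = 198 (8-bit unsigned)

198


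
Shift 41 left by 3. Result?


0b101001 << 3 = 0b101001000 = 328

328


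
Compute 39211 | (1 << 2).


39211 | (1 << 2) = 39211 | 4 = 39215

39215


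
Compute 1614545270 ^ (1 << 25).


1614545270 ^ (1 << 25) = 1614545270 ^ 33554432 = 1648099702

1648099702


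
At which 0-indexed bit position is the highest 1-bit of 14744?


0b11100110011000. Highest set bit at position 13

13


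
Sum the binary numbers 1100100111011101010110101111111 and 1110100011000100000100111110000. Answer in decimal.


1100100111011101010110101111111 + 1110100011000100000100111110000 = 11011001010100001011011101101111 = 3645945711

3645945711


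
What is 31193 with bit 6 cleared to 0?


31193 & ~(1 << 6) = 31129

31129


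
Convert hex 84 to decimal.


84 hex = 132 decimal

132


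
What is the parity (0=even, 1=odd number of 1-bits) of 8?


0b1000 has 1 ones => parity 1

1


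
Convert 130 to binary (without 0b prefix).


130 = 10000010 in binary

10000010


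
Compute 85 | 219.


0b1010101 | 0b11011011 = 0b11011111 = 223

223


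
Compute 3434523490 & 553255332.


0b11001100101101101010101101100010 & 0b100000111110100000000110100100 = 0b101100100000000100100000 = 11665696

11665696


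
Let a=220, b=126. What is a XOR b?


220 ^ 126 = 162

162


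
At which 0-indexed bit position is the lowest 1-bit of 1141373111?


0b1000100000001111111100010110111. Lowest set bit at position 0

0


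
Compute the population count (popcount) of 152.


0b10011000 has 3 set bits

3


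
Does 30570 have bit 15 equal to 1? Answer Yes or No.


0b111011101101010, bit 15 = 0. No

No


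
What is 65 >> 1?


0b1000001 >> 1 = 0b100000 = 32

32


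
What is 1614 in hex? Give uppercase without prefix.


1614 = 64E hex

64E


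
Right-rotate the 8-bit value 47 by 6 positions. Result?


Rotate 0b101111 right by 6 (8-bit) = 0b10111100 = 188

188


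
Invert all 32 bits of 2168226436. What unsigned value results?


2168226436 ^ 4294967295 = 2126740859

2126740859


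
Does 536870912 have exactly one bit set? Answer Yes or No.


0b100000000000000000000000000000. Only one bit set => Yes

Yes


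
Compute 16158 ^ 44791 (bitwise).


0b11111100011110 ^ 0b1010111011110111 = 0b1001000111101001 = 37353

37353


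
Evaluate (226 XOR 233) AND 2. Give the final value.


Step 1: 226 ^ 233 = 11
Step 2: 11 & 2 = 2

2


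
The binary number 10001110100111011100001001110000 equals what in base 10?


10001110100111011100001001110000 in decimal = 2392703600

2392703600


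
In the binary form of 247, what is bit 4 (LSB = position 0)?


0b11110111, position 4 = 1

1


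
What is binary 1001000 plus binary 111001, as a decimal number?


1001000 + 111001 = 10000001 = 129

129


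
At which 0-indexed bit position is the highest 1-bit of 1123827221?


0b1000010111111000011111000010101. Highest set bit at position 30

30


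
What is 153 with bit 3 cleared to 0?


153 & ~(1 << 3) = 145

145


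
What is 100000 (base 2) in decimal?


100000 in decimal = 32

32


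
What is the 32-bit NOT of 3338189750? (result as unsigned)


~0b11000110111110001011101110110110 = 0b111001000001110100010001001001 = 956777545 (32-bit unsigned)

956777545


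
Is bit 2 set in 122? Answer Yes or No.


0b1111010, bit 2 = 0. No

No


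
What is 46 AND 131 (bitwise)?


0b101110 & 0b10000011 = 0b10 = 2

2


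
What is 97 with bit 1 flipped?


97 ^ (1 << 1) = 97 ^ 2 = 99

99


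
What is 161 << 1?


0b10100001 << 1 = 0b101000010 = 322

322


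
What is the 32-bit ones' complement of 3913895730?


3913895730 ^ 4294967295 = 381071565

381071565


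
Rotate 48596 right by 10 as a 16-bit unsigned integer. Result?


Rotate 0b1011110111010100 right by 10 (16-bit) = 0b111010100101111 = 29999

29999


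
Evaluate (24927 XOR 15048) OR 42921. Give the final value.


Step 1: 24927 ^ 15048 = 23447
Step 2: 23447 | 42921 = 65471

65471


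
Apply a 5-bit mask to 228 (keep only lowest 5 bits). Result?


228 & 31 = 4

4


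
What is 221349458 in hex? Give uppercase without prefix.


221349458 = D318652 hex

D318652


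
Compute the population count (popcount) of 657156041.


0b100111001010110110011111001001 has 17 set bits

17


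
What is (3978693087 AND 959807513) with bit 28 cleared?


Step 1: 3978693087 & 959807513 = 690225177
Step 2: 690225177 & ~(1 << 28) = 690225177

690225177


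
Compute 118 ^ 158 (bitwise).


0b1110110 ^ 0b10011110 = 0b11101000 = 232

232


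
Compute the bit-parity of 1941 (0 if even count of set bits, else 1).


0b11110010101 has 7 ones => parity 1

1


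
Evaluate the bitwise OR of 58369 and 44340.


0b1110010000000001 | 0b1010110100110100 = 0b1110110100110101 = 60725

60725


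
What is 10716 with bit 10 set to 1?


10716 | (1 << 10) = 10716 | 1024 = 11740

11740


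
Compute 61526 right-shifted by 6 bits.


0b1111000001010110 >> 6 = 0b1111000001 = 961

961


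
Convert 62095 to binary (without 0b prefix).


62095 = 1111001010001111 in binary

1111001010001111


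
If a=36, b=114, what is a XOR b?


36 ^ 114 = 86

86


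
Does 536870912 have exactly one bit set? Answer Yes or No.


0b100000000000000000000000000000. Only one bit set => Yes

Yes


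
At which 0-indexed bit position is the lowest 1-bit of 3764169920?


0b11100000010111001010110011000000. Lowest set bit at position 6

6


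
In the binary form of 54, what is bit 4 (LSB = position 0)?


0b110110, position 4 = 1

1


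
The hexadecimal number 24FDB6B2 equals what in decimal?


24FDB6B2 hex = 620607154 decimal

620607154


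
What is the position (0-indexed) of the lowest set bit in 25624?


0b110010000011000. Lowest set bit at position 3

3


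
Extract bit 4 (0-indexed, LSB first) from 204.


0b11001100, position 4 = 0

0


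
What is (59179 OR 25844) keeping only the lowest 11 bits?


Step 1: 59179 | 25844 = 59391
Step 2: 59391 & 2047 = 2047

2047


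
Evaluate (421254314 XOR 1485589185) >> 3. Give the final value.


Step 1: 421254314 ^ 1485589185 = 1100455531
Step 2: 1100455531 >> 3 = 137556941

137556941


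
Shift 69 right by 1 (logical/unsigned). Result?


0b1000101 >> 1 = 0b100010 = 34

34


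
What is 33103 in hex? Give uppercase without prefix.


33103 = 814F hex

814F


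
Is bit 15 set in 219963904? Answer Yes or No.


0b1101000111000110001000000000, bit 15 = 0. No

No


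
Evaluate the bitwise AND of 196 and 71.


0b11000100 & 0b1000111 = 0b1000100 = 68

68


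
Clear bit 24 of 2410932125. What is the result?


2410932125 & ~(1 << 24) = 2394154909

2394154909


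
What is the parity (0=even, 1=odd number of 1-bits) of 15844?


0b11110111100100 has 9 ones => parity 1

1


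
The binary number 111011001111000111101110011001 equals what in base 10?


111011001111000111101110011001 in decimal = 993819545

993819545


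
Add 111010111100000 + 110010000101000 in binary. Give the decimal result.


111010111100000 + 110010000101000 = 1101101000001000 = 55816

55816


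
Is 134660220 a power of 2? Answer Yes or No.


0b1000000001101100000001111100. Multiple bits set => No

No


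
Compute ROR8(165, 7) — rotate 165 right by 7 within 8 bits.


Rotate 0b10100101 right by 7 (8-bit) = 0b1001011 = 75

75


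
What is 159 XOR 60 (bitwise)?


0b10011111 ^ 0b111100 = 0b10100011 = 163

163


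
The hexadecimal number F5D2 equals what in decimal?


F5D2 hex = 62930 decimal

62930


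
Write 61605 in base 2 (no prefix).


61605 = 1111000010100101 in binary

1111000010100101


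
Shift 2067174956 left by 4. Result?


0b1111011001101101001011000101100 << 4 = 0b11110110011011010010110001011000000 = 33074799296

33074799296


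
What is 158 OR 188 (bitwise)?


0b10011110 | 0b10111100 = 0b10111110 = 190

190


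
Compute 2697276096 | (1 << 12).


2697276096 | (1 << 12) = 2697276096 | 4096 = 2697280192

2697280192


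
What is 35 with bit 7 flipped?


35 ^ (1 << 7) = 35 ^ 128 = 163

163


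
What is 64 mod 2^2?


64 & 3 = 0

0


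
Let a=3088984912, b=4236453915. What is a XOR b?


3088984912 ^ 4236453915 = 1151140683

1151140683


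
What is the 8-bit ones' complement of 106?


106 ^ 255 = 149

149


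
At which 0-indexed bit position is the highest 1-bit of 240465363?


0b1110010101010011010111010011. Highest set bit at position 27

27


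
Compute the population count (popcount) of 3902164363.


0b11101000100101100100110110001011 has 16 set bits

16


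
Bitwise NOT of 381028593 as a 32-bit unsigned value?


~0b10110101101100000100011110001 = 0b11101001010010011111011100001110 = 3913938702 (32-bit unsigned)

3913938702


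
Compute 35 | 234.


0b100011 | 0b11101010 = 0b11101011 = 235

235


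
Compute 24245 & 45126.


0b101111010110101 & 0b1011000001000110 = 0b1000000000100 = 4100

4100


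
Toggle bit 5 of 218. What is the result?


218 ^ (1 << 5) = 218 ^ 32 = 250

250


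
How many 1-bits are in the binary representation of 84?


0b1010100 has 3 set bits

3


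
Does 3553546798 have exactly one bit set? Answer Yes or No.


0b11010011110011101101001000101110. Multiple bits set => No

No


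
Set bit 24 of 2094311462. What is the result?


2094311462 | (1 << 24) = 2094311462 | 16777216 = 2111088678

2111088678


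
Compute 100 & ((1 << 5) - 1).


100 & 31 = 4

4


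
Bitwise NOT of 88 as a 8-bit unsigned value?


~0b1011000 = 0b10100111 = 167 (8-bit unsigned)

167


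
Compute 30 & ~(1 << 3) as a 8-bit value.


30 & ~(1 << 3) = 22

22


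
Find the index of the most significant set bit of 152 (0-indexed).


0b10011000. Highest set bit at position 7

7


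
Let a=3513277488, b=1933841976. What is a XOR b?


3513277488 ^ 1933841976 = 2720811528

2720811528


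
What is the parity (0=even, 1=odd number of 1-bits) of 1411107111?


0b1010100000110111100100100100111 has 15 ones => parity 1

1


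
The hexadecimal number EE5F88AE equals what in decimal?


EE5F88AE hex = 3999238318 decimal

3999238318


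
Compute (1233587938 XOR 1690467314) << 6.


Step 1: 1233587938 ^ 1690467314 = 759526672
Step 2: 759526672 << 6 = 48609707008

48609707008


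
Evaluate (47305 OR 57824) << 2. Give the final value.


Step 1: 47305 | 57824 = 63977
Step 2: 63977 << 2 = 255908

255908


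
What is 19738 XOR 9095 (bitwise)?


0b100110100011010 ^ 0b10001110000111 = 0b110111010011101 = 28317

28317


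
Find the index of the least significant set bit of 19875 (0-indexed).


0b100110110100011. Lowest set bit at position 0

0


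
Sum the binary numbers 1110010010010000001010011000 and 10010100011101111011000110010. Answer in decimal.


1110010010010000001010011000 + 10010100011101111011000110010 = 100000110101111111100011001010 = 551024842

551024842


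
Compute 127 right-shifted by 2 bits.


0b1111111 >> 2 = 0b11111 = 31

31


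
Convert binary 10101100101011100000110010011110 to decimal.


10101100101011100000110010011110 in decimal = 2897087646

2897087646


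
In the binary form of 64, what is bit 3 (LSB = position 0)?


0b1000000, position 3 = 0

0


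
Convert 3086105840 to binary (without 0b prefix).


3086105840 = 10110111111100100011110011110000 in binary

10110111111100100011110011110000


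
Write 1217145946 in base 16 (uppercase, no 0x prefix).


1217145946 = 488C2C5A hex

488C2C5A


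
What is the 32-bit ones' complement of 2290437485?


2290437485 ^ 4294967295 = 2004529810

2004529810


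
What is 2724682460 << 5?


0b10100010011001110101101011011100 << 5 = 0b1010001001100111010110101101110000000 = 87189838720

87189838720


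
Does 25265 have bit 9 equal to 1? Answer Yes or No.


0b110001010110001, bit 9 = 1. Yes

Yes


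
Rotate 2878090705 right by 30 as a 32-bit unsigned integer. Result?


Rotate 0b10101011100011000010110111010001 right by 30 (32-bit) = 0b10101110001100001011011101000110 = 2922428230

2922428230


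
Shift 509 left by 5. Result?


0b111111101 << 5 = 0b11111110100000 = 16288

16288


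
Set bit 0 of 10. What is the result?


10 | (1 << 0) = 10 | 1 = 11

11


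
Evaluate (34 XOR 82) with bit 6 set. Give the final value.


Step 1: 34 ^ 82 = 112
Step 2: 112 | (1 << 6) = 112 | 64 = 112

112


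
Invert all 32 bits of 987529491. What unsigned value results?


987529491 ^ 4294967295 = 3307437804

3307437804


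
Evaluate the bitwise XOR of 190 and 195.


0b10111110 ^ 0b11000011 = 0b1111101 = 125

125


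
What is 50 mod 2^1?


50 & 1 = 0

0


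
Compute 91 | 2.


0b1011011 | 0b10 = 0b1011011 = 91

91


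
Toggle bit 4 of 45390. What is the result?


45390 ^ (1 << 4) = 45390 ^ 16 = 45406

45406


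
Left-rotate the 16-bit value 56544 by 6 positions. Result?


Rotate 0b1101110011100000 left by 6 (16-bit) = 0b11100000110111 = 14391

14391


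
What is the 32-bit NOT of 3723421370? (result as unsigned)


~0b11011101111011101110011010111010 = 0b100010000100010001100101000101 = 571545925 (32-bit unsigned)

571545925


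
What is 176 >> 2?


0b10110000 >> 2 = 0b101100 = 44

44


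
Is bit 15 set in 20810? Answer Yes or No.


0b101000101001010, bit 15 = 0. No

No


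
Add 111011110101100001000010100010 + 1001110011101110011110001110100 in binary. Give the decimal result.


111011110101100001000010100010 + 1001110011101110011110001110100 = 10001010010011010100110100010110 = 2320321814

2320321814


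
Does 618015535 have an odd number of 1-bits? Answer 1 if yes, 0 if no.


0b100100110101100010101100101111 has 16 ones => parity 0

0


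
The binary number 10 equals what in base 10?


10 in decimal = 2

2


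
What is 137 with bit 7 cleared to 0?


137 & ~(1 << 7) = 9

9


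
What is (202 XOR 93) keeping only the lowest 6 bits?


Step 1: 202 ^ 93 = 151
Step 2: 151 & 63 = 23

23


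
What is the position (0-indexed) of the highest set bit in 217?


0b11011001. Highest set bit at position 7

7


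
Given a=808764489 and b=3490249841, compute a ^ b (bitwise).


808764489 ^ 3490249841 = 3762042936

3762042936


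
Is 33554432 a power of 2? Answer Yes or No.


0b10000000000000000000000000. Only one bit set => Yes

Yes


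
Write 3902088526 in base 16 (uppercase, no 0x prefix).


3902088526 = E895254E hex

E895254E


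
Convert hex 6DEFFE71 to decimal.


6DEFFE71 hex = 1844444785 decimal

1844444785


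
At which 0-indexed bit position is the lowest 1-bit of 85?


0b1010101. Lowest set bit at position 0

0


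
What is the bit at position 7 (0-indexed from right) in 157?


0b10011101, position 7 = 1

1


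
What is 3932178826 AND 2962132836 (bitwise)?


0b11101010011000000100100110001010 & 0b10110000100011101000111101100100 = 0b10100000000000000000100100000000 = 2684356864

2684356864


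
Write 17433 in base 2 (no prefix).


17433 = 100010000011001 in binary

100010000011001


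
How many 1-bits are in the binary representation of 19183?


0b100101011101111 has 10 set bits

10


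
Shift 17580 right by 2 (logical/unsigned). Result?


0b100010010101100 >> 2 = 0b1000100101011 = 4395

4395


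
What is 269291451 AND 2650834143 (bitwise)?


0b10000000011010000111110111011 & 0b10011110000000001000010011011111 = 0b10000000000000000010010011011 = 268436635

268436635


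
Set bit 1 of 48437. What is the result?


48437 | (1 << 1) = 48437 | 2 = 48439

48439


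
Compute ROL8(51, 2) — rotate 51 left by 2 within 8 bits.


Rotate 0b110011 left by 2 (8-bit) = 0b11001100 = 204

204


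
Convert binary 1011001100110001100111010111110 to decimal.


1011001100110001100111010111110 in decimal = 1503186622

1503186622


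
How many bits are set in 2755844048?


0b10100100010000101101011111010000 has 14 set bits

14


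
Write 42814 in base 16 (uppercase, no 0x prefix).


42814 = A73E hex

A73E


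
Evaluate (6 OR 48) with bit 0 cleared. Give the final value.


Step 1: 6 | 48 = 54
Step 2: 54 & ~(1 << 0) = 54

54


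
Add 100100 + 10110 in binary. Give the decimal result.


100100 + 10110 = 111010 = 58

58


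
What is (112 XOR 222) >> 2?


Step 1: 112 ^ 222 = 174
Step 2: 174 >> 2 = 43

43


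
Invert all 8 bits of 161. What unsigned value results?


161 ^ 255 = 94

94


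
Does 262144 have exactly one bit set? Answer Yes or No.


0b1000000000000000000. Only one bit set => Yes

Yes


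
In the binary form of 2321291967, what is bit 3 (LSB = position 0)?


0b10001010010111000001101010111111, position 3 = 1

1


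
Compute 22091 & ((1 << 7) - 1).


22091 & 127 = 75

75


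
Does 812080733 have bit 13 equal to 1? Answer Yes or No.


0b110000011001110101111001011101, bit 13 = 0. No

No


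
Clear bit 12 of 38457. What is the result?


38457 & ~(1 << 12) = 34361

34361


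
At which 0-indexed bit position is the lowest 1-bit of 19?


0b10011. Lowest set bit at position 0

0


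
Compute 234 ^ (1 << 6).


234 ^ (1 << 6) = 234 ^ 64 = 170

170


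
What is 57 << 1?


0b111001 << 1 = 0b1110010 = 114

114


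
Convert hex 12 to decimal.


12 hex = 18 decimal

18


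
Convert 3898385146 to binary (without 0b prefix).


3898385146 = 11101000010111001010001011111010 in binary

11101000010111001010001011111010


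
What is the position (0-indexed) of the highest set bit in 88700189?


0b101010010010111010100011101. Highest set bit at position 26

26


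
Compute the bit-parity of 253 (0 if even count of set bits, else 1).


0b11111101 has 7 ones => parity 1

1


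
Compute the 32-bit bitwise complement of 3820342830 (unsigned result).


~0b11100011101101011100111000101110 = 0b11100010010100011000111010001 = 474624465 (32-bit unsigned)

474624465


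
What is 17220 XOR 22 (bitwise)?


0b100001101000100 ^ 0b10110 = 0b100001101010010 = 17234

17234


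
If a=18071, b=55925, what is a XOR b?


18071 ^ 55925 = 40162

40162


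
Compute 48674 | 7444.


0b1011111000100010 | 0b1110100010100 = 0b1011111100110110 = 48950

48950


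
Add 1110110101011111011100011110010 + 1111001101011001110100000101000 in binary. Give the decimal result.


1110110101011111011100011110010 + 1111001101011001110100000101000 = 11110000010111001010000100011010 = 4032602394

4032602394


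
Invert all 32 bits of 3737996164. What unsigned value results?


3737996164 ^ 4294967295 = 556971131

556971131


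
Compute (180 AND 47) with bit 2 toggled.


Step 1: 180 & 47 = 36
Step 2: 36 ^ (1 << 2) = 36 ^ 4 = 32

32


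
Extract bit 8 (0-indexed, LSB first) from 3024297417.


0b10110100010000110001110111001001, position 8 = 1

1


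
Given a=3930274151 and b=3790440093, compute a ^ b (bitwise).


3930274151 ^ 3790440093 = 196001786

196001786


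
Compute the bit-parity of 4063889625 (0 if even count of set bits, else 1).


0b11110010001110100000100011011001 has 15 ones => parity 1

1


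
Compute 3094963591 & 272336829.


0b10111000011110010110010110000111 & 0b10000001110111000011110111101 = 0b10000001110010000010110000101 = 272172421

272172421


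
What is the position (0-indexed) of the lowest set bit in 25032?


0b110000111001000. Lowest set bit at position 3

3


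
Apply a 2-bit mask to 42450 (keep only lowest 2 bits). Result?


42450 & 3 = 2

2


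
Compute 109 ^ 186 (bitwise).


0b1101101 ^ 0b10111010 = 0b11010111 = 215

215


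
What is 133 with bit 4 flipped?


133 ^ (1 << 4) = 133 ^ 16 = 149

149


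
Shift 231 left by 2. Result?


0b11100111 << 2 = 0b1110011100 = 924

924


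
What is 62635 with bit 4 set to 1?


62635 | (1 << 4) = 62635 | 16 = 62651

62651


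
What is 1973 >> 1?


0b11110110101 >> 1 = 0b1111011010 = 986

986


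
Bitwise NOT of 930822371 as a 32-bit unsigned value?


~0b110111011110110011100011100011 = 0b11001000100001001100011100011100 = 3364144924 (32-bit unsigned)

3364144924


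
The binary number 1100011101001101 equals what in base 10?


1100011101001101 in decimal = 51021

51021


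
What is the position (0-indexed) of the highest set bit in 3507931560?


0b11010001000101101100100110101000. Highest set bit at position 31

31


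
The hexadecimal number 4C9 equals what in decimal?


4C9 hex = 1225 decimal

1225


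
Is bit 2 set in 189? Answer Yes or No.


0b10111101, bit 2 = 1. Yes

Yes


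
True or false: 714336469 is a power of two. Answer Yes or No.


0b101010100100111110100011010101. Multiple bits set => No

No


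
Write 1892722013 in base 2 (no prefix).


1892722013 = 1110000110100001010010101011101 in binary

1110000110100001010010101011101


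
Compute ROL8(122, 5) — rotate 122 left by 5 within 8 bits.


Rotate 0b1111010 left by 5 (8-bit) = 0b1001111 = 79

79


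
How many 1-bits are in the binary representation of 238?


0b11101110 has 6 set bits

6


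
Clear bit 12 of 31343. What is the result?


31343 & ~(1 << 12) = 27247

27247


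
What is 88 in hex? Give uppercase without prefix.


88 = 58 hex

58


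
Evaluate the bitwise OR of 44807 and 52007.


0b1010111100000111 | 0b1100101100100111 = 0b1110111100100111 = 61223

61223


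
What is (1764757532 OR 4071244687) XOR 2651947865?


Step 1: 1764757532 | 4071244687 = 4223292319
Step 2: 4223292319 ^ 2651947865 = 1705758918

1705758918


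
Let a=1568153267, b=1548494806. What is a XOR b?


1568153267 ^ 1548494806 = 20199781

20199781


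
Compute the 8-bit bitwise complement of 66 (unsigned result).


~0b1000010 = 0b10111101 = 189 (8-bit unsigned)

189


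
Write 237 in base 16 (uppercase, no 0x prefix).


237 = ED hex

ED


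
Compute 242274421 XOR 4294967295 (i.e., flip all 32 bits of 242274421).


242274421 ^ 4294967295 = 4052692874

4052692874


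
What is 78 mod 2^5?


78 & 31 = 14

14


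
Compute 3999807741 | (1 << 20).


3999807741 | (1 << 20) = 3999807741 | 1048576 = 4000856317

4000856317


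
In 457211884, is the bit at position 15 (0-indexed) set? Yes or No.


0b11011010000000111111111101100, bit 15 = 0. No

No


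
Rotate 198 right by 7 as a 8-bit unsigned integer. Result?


Rotate 0b11000110 right by 7 (8-bit) = 0b10001101 = 141

141


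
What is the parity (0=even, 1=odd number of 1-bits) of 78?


0b1001110 has 4 ones => parity 0

0


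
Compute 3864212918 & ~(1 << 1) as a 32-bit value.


3864212918 & ~(1 << 1) = 3864212916

3864212916


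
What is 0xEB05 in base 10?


EB05 hex = 60165 decimal

60165


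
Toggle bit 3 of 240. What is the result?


240 ^ (1 << 3) = 240 ^ 8 = 248

248


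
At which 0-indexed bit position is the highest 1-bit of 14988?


0b11101010001100. Highest set bit at position 13

13


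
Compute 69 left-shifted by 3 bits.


0b1000101 << 3 = 0b1000101000 = 552

552


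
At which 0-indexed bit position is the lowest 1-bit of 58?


0b111010. Lowest set bit at position 1

1


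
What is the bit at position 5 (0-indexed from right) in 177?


0b10110001, position 5 = 1

1


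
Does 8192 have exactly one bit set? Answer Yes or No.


0b10000000000000. Only one bit set => Yes

Yes


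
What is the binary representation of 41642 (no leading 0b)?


41642 = 1010001010101010 in binary

1010001010101010


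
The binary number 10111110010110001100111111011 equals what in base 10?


10111110010110001100111111011 in decimal = 399186427

399186427


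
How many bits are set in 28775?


0b111000001100111 has 8 set bits

8


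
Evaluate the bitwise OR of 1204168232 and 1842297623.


0b1000111110001100010011000101000 | 0b1101101110011110011101100010111 = 0b1101111110011110011111100111111 = 1875853119

1875853119


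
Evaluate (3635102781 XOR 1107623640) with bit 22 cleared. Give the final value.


Step 1: 3635102781 ^ 1107623640 = 2595207909
Step 2: 2595207909 & ~(1 << 22) = 2595207909

2595207909


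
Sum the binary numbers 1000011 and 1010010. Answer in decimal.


1000011 + 1010010 = 10010101 = 149

149


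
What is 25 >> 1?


0b11001 >> 1 = 0b1100 = 12

12


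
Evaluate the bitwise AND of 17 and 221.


0b10001 & 0b11011101 = 0b10001 = 17

17


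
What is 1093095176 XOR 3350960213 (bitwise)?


0b1000001001001110100111100001000 ^ 0b11000111101110111001100001010101 = 0b10000110100111001101011101011101 = 2258425693

2258425693


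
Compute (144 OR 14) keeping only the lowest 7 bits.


Step 1: 144 | 14 = 158
Step 2: 158 & 127 = 30

30


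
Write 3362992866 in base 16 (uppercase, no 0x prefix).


3362992866 = C87332E2 hex

C87332E2


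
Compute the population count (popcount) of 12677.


0b11000110000101 has 6 set bits

6


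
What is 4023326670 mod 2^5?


4023326670 & 31 = 14

14


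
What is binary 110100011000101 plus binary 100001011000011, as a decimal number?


110100011000101 + 100001011000011 = 1010101110001000 = 43912

43912


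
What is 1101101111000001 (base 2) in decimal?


1101101111000001 in decimal = 56257

56257


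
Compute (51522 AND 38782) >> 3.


Step 1: 51522 & 38782 = 33090
Step 2: 33090 >> 3 = 4136

4136


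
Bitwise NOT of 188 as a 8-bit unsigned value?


~0b10111100 = 0b1000011 = 67 (8-bit unsigned)

67


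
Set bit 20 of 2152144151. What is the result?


2152144151 | (1 << 20) = 2152144151 | 1048576 = 2153192727

2153192727


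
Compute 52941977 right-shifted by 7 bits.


0b11001001111101010010011001 >> 7 = 0b1100100111110101001 = 413609

413609
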